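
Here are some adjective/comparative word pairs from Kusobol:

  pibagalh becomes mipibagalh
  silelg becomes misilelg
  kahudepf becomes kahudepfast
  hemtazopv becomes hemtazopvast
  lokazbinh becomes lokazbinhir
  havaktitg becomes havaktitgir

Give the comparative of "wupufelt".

miwupufelt

pibagalh and lokazbinh both end in -h yet inflect differently (mipibagalh, lokazbinhir), so the final letter is not what conditions the rule; the second-to-last letter is.
"wupufelt" has second-to-last letter 'l'. The stems whose second-to-last letter is 'l' (pibagalh → mipibagalh, silelg → misilelg) add the prefix mi-.
So wupufelt → miwupufelt.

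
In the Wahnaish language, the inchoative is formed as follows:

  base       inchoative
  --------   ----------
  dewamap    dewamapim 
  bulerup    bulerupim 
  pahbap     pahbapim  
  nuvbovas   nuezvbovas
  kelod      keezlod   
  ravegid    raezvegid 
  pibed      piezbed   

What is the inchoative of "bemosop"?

dewamap and nuvbovas both have last vowel 'a' yet inflect differently (dewamapim, nuezvbovas), so the last vowel is not what conditions the rule; the final letter is.
"bemosop" ends in -p. The stems ending in -p (dewamap → dewamapim, bulerup → bulerupim, pahbap → pahbapim) add -im.
So bemosop → bemosopim.

bemosopim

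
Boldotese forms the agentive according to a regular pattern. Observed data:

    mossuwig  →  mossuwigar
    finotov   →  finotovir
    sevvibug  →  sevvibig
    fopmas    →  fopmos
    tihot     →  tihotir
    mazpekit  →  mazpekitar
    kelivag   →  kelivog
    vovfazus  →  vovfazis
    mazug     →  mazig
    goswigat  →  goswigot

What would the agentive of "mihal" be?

mihol

tihot and goswigat both end in -t yet inflect differently (tihotir, goswigot), so the final letter is not what conditions the rule; the last vowel is.
"mihal" has last vowel 'a'. The stems whose last vowel is 'a' (kelivag → kelivog, fopmas → fopmos, goswigat → goswigot) change the last vowel to 'o'.
The other patterns: stems whose last vowel is 'o' add -ir; stems whose last vowel is 'i' add -ar; stems whose last vowel is 'u' change the last vowel to 'i'.
So mihal → mihol.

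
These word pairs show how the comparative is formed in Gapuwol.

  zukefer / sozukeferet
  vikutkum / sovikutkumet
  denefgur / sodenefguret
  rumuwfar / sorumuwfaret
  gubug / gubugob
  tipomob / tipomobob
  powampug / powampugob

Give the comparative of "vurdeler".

sovurdeleret

vikutkum and gubug both have last vowel 'u' yet inflect differently (sovikutkumet, gubugob), so the last vowel is not what conditions the rule; the final letter is.
"vurdeler" ends in -r. The stems ending in -r (zukefer → sozukeferet, denefgur → sodenefguret, rumuwfar → sorumuwfaret) add so- … -et around the stem.
So vurdeler → sovurdeleret.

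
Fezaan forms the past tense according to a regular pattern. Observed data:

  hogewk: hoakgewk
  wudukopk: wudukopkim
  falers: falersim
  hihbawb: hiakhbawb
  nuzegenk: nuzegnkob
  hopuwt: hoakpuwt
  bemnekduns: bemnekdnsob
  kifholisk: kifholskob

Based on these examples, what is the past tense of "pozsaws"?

kifholisk and hogewk both end in -k yet inflect differently (kifholskob, hoakgewk), so the final letter is not what conditions the rule; the second-to-last letter is.
"pozsaws" has second-to-last letter 'w'. The stems whose second-to-last letter is 'w' (hihbawb → hiakhbawb, hopuwt → hoakpuwt, hogewk → hoakgewk) insert -ak- after the first vowel.
So pozsaws → poakzsaws.

poakzsaws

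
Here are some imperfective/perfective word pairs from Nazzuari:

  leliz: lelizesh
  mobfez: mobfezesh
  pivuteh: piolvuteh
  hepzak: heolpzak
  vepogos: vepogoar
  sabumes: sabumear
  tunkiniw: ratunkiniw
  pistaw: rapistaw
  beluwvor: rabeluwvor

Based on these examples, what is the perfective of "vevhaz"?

"vevhaz" ends in -z. The stems ending in -z (leliz → lelizesh, mobfez → mobfezesh) add -esh.
So vevhaz → vevhazesh.

vevhazesh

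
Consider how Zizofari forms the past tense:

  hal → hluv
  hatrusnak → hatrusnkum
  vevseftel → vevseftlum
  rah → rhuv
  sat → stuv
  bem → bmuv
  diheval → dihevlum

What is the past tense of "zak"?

zkuv

vevseftel and hal both end in -l yet inflect differently (vevseftlum, hluv), so the final letter is not what conditions the rule; the number of vowels is.
"zak" has 1 vowel. The stems with 1 vowel (rah → rhuv, sat → stuv, bem → bmuv) delete the last vowel and add -uv.
So zak → zkuv.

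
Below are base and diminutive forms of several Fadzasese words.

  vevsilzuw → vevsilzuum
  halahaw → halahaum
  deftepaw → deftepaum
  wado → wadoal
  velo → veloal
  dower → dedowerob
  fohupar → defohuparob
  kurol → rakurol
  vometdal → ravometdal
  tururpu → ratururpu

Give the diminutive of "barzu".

rabarzu

"barzu" ends in -u. The one such stem in the data (tururpu → ratururpu) adds the prefix ra-, so the same rule applies.
The other patterns: stems ending in -w drop the final letter and add -um; stems ending in -o add -al; stems ending in -r add de- … -ob around the stem.
So barzu → rabarzu.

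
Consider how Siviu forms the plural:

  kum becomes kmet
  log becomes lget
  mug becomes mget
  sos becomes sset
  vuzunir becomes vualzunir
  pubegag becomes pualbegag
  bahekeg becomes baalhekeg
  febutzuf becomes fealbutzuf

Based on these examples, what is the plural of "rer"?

rret

log and pubegag both end in -g yet inflect differently (lget, pualbegag), so the final letter is not what conditions the rule; the number of vowels is.
"rer" has 1 vowel. The stems with 1 vowel (kum → kmet, log → lget, mug → mget) delete the last vowel and add -et.
The other pattern: stems with 3 vowels insert -al- after the first vowel.
So rer → rret.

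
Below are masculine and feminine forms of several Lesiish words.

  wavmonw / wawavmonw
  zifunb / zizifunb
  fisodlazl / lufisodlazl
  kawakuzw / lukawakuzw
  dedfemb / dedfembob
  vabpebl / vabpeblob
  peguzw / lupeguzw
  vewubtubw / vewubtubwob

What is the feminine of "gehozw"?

kawakuzw and wavmonw both end in -w yet inflect differently (lukawakuzw, wawavmonw), so the final letter is not what conditions the rule; the second-to-last letter is.
"gehozw" has second-to-last letter 'z'. The stems whose second-to-last letter is 'z' (kawakuzw → lukawakuzw, peguzw → lupeguzw, fisodlazl → lufisodlazl) add the prefix lu-.
So gehozw → lugehozw.

lugehozw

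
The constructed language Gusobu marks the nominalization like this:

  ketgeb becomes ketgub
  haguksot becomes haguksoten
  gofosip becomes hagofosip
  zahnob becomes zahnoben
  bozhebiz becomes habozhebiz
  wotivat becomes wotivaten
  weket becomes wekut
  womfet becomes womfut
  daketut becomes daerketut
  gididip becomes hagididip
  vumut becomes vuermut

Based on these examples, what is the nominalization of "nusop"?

nusopen

weket and haguksot both end in -t yet inflect differently (wekut, haguksoten), so the final letter is not what conditions the rule; the last vowel is.
"nusop" has last vowel 'o'. The stems whose last vowel is 'o' (haguksot → haguksoten, zahnob → zahnoben) add -en.
So nusop → nusopen.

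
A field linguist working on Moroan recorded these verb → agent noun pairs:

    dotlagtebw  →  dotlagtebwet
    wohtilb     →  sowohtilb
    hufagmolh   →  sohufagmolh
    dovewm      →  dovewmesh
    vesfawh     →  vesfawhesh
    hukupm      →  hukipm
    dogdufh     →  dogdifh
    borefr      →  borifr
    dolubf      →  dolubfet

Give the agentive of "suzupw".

dogdufh and hufagmolh both end in -h yet inflect differently (dogdifh, sohufagmolh), so the final letter is not what conditions the rule; the second-to-last letter is.
"suzupw" has second-to-last letter 'p'. The one such stem in the data (hukupm → hukipm) changes the last vowel to 'i' (as do borefr, dogdufh), so the same rule applies.
So suzupw → suzipw.

suzipw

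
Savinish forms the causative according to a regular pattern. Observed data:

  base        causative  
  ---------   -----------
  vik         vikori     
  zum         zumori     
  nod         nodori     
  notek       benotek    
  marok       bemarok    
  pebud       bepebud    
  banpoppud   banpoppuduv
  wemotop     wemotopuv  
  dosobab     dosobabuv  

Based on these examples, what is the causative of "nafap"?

benafap

"nafap" has 2 vowels. The stems with 2 vowels (notek → benotek, marok → bemarok, pebud → bepebud) add the prefix be-.
So nafap → benafap.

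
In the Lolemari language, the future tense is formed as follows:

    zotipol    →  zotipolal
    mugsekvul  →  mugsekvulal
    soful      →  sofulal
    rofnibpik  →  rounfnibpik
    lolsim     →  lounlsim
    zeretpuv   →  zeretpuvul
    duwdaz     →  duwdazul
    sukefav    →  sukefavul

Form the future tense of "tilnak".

tiunlnak

"tilnak" ends in -k. The one such stem in the data (rofnibpik → rounfnibpik) inserts -un- after the first vowel (as does lolsim), so the same rule applies.
The other patterns: stems ending in -l add -al; stems ending in -v or -z add -ul.
So tilnak → tiunlnak.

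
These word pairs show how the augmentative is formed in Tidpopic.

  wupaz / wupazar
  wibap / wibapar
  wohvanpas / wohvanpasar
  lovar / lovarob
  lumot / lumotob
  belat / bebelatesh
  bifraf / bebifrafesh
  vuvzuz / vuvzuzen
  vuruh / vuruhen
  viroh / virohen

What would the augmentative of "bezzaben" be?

lumot and belat both end in -t yet inflect differently (lumotob, bebelatesh), so the final letter is not what conditions the rule; the first letter is.
"bezzaben" begins with b-. The stems beginning with b- (belat → bebelatesh, bifraf → bebifrafesh) add be- … -esh around the stem.
The other patterns: stems beginning with w- add -ar; stems beginning with l- add -ob; stems beginning with v- add -en.
So bezzaben → bebezzabenesh.

bebezzabenesh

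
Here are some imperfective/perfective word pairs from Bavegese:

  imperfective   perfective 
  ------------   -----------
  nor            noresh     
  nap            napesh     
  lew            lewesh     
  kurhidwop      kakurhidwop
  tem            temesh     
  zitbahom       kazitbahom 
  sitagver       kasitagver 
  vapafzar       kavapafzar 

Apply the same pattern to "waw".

zitbahom and tem both end in -m yet inflect differently (kazitbahom, temesh), so the final letter is not what conditions the rule; the number of vowels is.
"waw" has 1 vowel. The stems with 1 vowel (tem → temesh, nor → noresh, lew → lewesh) add -esh.
So waw → wawesh.

wawesh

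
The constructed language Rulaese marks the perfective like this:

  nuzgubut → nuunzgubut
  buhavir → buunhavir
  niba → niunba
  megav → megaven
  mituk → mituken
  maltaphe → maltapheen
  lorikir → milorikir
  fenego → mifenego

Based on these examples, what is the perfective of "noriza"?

nounriza

buhavir and lorikir both end in -r yet inflect differently (buunhavir, milorikir), so the final letter is not what conditions the rule; the first letter is.
"noriza" begins with n-. The stems beginning with n- (nuzgubut → nuunzgubut, niba → niunba) insert -un- after the first vowel.
The other patterns: stems beginning with m- add -en; stems beginning with f- or l- add the prefix mi-.
So noriza → nounriza.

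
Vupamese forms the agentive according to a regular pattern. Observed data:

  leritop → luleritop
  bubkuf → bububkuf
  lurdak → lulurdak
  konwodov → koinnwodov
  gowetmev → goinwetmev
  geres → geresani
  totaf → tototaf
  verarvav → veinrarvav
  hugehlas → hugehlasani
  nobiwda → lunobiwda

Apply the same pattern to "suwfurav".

suinwfurav

"suwfurav" ends in -v. The stems ending in -v (gowetmev → goinwetmev, konwodov → koinnwodov, verarvav → veinrarvav) insert -in- after the first vowel.
So suwfurav → suinwfurav.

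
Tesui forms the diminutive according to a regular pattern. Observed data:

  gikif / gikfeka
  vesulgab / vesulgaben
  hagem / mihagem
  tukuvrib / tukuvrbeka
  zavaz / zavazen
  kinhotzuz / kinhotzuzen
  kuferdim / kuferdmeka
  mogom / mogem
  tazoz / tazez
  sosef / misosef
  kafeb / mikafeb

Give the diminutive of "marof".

maref

"marof" has last vowel 'o'. The stems whose last vowel is 'o' (mogom → mogem, tazoz → tazez) change the last vowel to 'e'.
The other patterns: stems whose last vowel is 'e' add the prefix mi-; stems whose last vowel is 'a' or 'u' add -en; stems whose last vowel is 'i' delete the last vowel and add -eka.
So marof → maref.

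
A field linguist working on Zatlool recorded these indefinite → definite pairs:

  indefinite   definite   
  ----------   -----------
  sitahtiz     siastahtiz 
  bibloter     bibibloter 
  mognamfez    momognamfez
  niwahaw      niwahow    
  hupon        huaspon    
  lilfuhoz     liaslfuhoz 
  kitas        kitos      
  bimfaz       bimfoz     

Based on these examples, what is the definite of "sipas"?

bimfaz and lilfuhoz both end in -z yet inflect differently (bimfoz, liaslfuhoz), so the final letter is not what conditions the rule; the last vowel is.
"sipas" has last vowel 'a'. The stems whose last vowel is 'a' (niwahaw → niwahow, kitas → kitos, bimfaz → bimfoz) change the last vowel to 'o'.
The other patterns: stems whose last vowel is 'i' or 'o' insert -as- after the first vowel; stems whose last vowel is 'e' repeat the first consonant+vowel as a prefix.
So sipas → sipos.

sipos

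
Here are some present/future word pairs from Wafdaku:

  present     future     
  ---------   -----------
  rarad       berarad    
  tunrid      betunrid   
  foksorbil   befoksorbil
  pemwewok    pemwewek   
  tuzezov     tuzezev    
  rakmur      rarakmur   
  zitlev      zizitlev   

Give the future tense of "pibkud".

pipibkud

tuzezov and zitlev both end in -v yet inflect differently (tuzezev, zizitlev), so the final letter is not what conditions the rule; the last vowel is.
"pibkud" has last vowel 'u'. The one such stem in the data (rakmur → rarakmur) repeats the first consonant+vowel as a prefix (as does zitlev), so the same rule applies.
The other patterns: stems whose last vowel is 'a' or 'i' add the prefix be-; stems whose last vowel is 'o' change the last vowel to 'e'.
So pibkud → pipibkud.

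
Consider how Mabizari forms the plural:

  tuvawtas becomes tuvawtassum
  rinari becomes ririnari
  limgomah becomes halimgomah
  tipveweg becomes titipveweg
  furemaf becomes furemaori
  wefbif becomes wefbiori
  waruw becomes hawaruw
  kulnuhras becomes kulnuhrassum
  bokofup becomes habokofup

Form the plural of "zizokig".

"zizokig" ends in -g. The one such stem in the data (tipveweg → titipveweg) repeats the first consonant+vowel as a prefix (as does rinari), so the same rule applies.
The other patterns: stems ending in -s double the final consonant and add -um; stems ending in -f drop the final letter and add -ori; stems ending in -h, -p or -w add the prefix ha-.
So zizokig → zizizokig.

zizizokig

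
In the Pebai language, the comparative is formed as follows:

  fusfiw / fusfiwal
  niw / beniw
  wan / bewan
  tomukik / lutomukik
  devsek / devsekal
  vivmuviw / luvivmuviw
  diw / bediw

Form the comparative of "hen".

niw and fusfiw both end in -w yet inflect differently (beniw, fusfiwal), so the final letter is not what conditions the rule; the number of vowels is.
"hen" has 1 vowel. The stems with 1 vowel (wan → bewan, niw → beniw, diw → bediw) add the prefix be-.
The other patterns: stems with 2 vowels add -al; stems with 3 vowels add the prefix lu-.
So hen → behen.

behen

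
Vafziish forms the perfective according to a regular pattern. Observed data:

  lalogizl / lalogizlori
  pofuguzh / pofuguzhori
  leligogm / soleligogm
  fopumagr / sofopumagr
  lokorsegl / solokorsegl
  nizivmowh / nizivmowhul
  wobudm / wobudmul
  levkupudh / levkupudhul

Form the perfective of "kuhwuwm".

kuhwuwmul

lalogizl and lokorsegl both end in -l yet inflect differently (lalogizlori, solokorsegl), so the final letter is not what conditions the rule; the second-to-last letter is.
"kuhwuwm" has second-to-last letter 'w'. The one such stem in the data (nizivmowh → nizivmowhul) adds -ul, so the same rule applies.
The other patterns: stems whose second-to-last letter is 'z' add -ori; stems whose second-to-last letter is 'g' add the prefix so-.
So kuhwuwm → kuhwuwmul.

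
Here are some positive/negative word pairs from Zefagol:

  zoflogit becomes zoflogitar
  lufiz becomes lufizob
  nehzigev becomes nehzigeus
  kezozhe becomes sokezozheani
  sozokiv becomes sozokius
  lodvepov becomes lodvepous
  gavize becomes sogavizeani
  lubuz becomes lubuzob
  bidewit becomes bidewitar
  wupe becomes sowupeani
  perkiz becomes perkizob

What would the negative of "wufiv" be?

gavize and nehzigev both have last vowel 'e' yet inflect differently (sogavizeani, nehzigeus), so the last vowel is not what conditions the rule; the final letter is.
"wufiv" ends in -v. The stems ending in -v (sozokiv → sozokius, lodvepov → lodvepous, nehzigev → nehzigeus) drop the final letter and add -us.
The other patterns: stems ending in -e add so- … -ani around the stem; stems ending in -z add -ob; stems ending in -t add -ar.
So wufiv → wufius.

wufius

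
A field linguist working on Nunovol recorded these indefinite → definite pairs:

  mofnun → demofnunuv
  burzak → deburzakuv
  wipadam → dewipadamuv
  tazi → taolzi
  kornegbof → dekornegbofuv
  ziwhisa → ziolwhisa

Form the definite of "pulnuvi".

ziwhisa and burzak both have last vowel 'a' yet inflect differently (ziolwhisa, deburzakuv), so the last vowel is not what conditions the rule; whether the stem ends in a vowel or a consonant is.
"pulnuvi" ends in a vowel. The stems ending in a vowel (tazi → taolzi, ziwhisa → ziolwhisa) insert -ol- after the first vowel.
So pulnuvi → puollnuvi.

puollnuvi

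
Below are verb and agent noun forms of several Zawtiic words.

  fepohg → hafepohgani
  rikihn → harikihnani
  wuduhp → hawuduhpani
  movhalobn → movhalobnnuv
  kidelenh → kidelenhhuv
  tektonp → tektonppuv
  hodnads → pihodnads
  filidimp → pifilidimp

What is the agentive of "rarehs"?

hararehsani

rikihn and movhalobn both end in -n yet inflect differently (harikihnani, movhalobnnuv), so the final letter is not what conditions the rule; the second-to-last letter is.
"rarehs" has second-to-last letter 'h'. The stems whose second-to-last letter is 'h' (fepohg → hafepohgani, rikihn → harikihnani, wuduhp → hawuduhpani) add ha- … -ani around the stem.
The other patterns: stems whose second-to-last letter is 'b' or 'n' double the final consonant and add -uv; stems whose second-to-last letter is 'd' or 'm' add the prefix pi-.
So rarehs → hararehsani.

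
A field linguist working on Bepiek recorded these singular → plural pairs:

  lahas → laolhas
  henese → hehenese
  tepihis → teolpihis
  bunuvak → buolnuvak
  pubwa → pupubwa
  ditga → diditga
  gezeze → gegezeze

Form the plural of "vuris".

ditga and lahas both have last vowel 'a' yet inflect differently (diditga, laolhas), so the last vowel is not what conditions the rule; whether the stem ends in a vowel or a consonant is.
"vuris" ends in a consonant. The stems ending in a consonant (lahas → laolhas, tepihis → teolpihis, bunuvak → buolnuvak) insert -ol- after the first vowel.
The other pattern: stems ending in a vowel repeat the first consonant+vowel as a prefix.
So vuris → vuolris.

vuolris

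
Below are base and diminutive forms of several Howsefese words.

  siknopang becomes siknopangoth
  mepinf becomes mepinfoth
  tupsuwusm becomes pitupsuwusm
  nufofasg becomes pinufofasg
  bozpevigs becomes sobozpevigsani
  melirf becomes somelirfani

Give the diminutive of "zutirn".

sozutirnani

"zutirn" has second-to-last letter 'r'. The one such stem in the data (melirf → somelirfani) adds so- … -ani around the stem, so the same rule applies.
So zutirn → sozutirnani.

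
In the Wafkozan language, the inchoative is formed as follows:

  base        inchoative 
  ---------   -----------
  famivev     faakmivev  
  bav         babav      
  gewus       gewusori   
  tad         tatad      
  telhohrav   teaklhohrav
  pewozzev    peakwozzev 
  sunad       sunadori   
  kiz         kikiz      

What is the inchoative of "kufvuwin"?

tad and sunad both end in -d yet inflect differently (tatad, sunadori), so the final letter is not what conditions the rule; the number of vowels is.
"kufvuwin" has 3 vowels. The stems with 3 vowels (pewozzev → peakwozzev, telhohrav → teaklhohrav, famivev → faakmivev) insert -ak- after the first vowel.
So kufvuwin → kuakfvuwin.

kuakfvuwin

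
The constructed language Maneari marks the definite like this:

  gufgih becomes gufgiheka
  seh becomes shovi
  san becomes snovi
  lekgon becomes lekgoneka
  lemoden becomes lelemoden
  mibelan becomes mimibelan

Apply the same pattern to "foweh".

san and lekgon both end in -n yet inflect differently (snovi, lekgoneka), so the final letter is not what conditions the rule; the number of vowels is.
"foweh" has 2 vowels. The stems with 2 vowels (lekgon → lekgoneka, gufgih → gufgiheka) add -eka.
The other patterns: stems with 1 vowel delete the last vowel and add -ovi; stems with 3 vowels repeat the first consonant+vowel as a prefix.
So foweh → foweheka.

foweheka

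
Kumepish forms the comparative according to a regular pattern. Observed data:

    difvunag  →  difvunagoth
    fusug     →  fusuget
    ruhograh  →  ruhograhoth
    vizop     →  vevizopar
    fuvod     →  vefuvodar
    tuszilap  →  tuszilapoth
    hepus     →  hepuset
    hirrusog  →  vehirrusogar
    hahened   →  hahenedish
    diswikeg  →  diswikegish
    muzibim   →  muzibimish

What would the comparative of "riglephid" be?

riglephidish

fusug and hirrusog both end in -g yet inflect differently (fusuget, vehirrusogar), so the final letter is not what conditions the rule; the last vowel is.
"riglephid" has last vowel 'i'. The one such stem in the data (muzibim → muzibimish) adds -ish, so the same rule applies.
The other patterns: stems whose last vowel is 'u' add -et; stems whose last vowel is 'o' add ve- … -ar around the stem; stems whose last vowel is 'a' add -oth.
So riglephid → riglephidish.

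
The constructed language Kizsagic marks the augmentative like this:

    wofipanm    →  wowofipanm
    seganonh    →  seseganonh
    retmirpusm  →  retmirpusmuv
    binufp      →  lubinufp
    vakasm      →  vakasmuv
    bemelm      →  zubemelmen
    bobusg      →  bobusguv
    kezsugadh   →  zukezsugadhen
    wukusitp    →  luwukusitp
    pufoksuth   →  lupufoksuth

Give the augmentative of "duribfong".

duduribfong

pufoksuth and seganonh both end in -h yet inflect differently (lupufoksuth, seseganonh), so the final letter is not what conditions the rule; the second-to-last letter is.
"duribfong" has second-to-last letter 'n'. The stems whose second-to-last letter is 'n' (seganonh → seseganonh, wofipanm → wowofipanm) repeat the first consonant+vowel as a prefix.
So duribfong → duduribfong.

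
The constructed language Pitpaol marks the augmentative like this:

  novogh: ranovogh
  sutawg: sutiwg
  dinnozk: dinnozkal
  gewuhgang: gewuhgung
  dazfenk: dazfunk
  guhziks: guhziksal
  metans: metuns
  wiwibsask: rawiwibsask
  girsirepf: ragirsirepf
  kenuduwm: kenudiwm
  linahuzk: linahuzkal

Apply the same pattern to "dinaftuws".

dinaftiws

linahuzk and dazfenk both end in -k yet inflect differently (linahuzkal, dazfunk), so the final letter is not what conditions the rule; the second-to-last letter is.
"dinaftuws" has second-to-last letter 'w'. The stems whose second-to-last letter is 'w' (kenuduwm → kenudiwm, sutawg → sutiwg) change the last vowel to 'i'.
The other patterns: stems whose second-to-last letter is 'k' or 'z' add -al; stems whose second-to-last letter is 'n' change the last vowel to 'u'; stems whose second-to-last letter is 'g', 'p' or 's' add the prefix ra-.
So dinaftuws → dinaftiws.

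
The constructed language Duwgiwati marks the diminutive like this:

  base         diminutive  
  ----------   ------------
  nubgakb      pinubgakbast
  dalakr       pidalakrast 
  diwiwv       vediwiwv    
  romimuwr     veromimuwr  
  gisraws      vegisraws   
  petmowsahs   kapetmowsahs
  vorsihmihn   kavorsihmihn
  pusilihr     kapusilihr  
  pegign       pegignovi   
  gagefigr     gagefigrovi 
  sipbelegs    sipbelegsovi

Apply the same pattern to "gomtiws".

vegomtiws

dalakr and romimuwr both end in -r yet inflect differently (pidalakrast, veromimuwr), so the final letter is not what conditions the rule; the second-to-last letter is.
"gomtiws" has second-to-last letter 'w'. The stems whose second-to-last letter is 'w' (diwiwv → vediwiwv, romimuwr → veromimuwr, gisraws → vegisraws) add the prefix ve-.
The other patterns: stems whose second-to-last letter is 'k' add pi- … -ast around the stem; stems whose second-to-last letter is 'h' add the prefix ka-; stems whose second-to-last letter is 'g' add -ovi.
So gomtiws → vegomtiws.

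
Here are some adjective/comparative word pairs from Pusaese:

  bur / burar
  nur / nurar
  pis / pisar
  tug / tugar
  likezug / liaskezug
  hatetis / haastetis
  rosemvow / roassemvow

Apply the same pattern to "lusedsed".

tug and likezug both end in -g yet inflect differently (tugar, liaskezug), so the final letter is not what conditions the rule; the number of vowels is.
"lusedsed" has 3 vowels. The stems with 3 vowels (likezug → liaskezug, hatetis → haastetis, rosemvow → roassemvow) insert -as- after the first vowel.
So lusedsed → luassedsed.

luassedsed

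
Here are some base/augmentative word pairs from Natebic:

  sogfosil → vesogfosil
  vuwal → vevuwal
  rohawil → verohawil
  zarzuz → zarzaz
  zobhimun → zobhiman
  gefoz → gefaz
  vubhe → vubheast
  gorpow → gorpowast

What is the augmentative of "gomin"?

"gomin" ends in -n. The one such stem in the data (zobhimun → zobhiman) changes the last vowel to 'a' (as do zarzuz, gefoz), so the same rule applies.
The other patterns: stems ending in -l add the prefix ve-; stems ending in -e or -w add -ast.
So gomin → goman.

goman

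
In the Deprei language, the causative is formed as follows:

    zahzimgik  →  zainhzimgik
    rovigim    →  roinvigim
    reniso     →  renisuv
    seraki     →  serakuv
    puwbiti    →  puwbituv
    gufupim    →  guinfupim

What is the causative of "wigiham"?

puwbiti and zahzimgik both have last vowel 'i' yet inflect differently (puwbituv, zainhzimgik), so the last vowel is not what conditions the rule; whether the stem ends in a vowel or a consonant is.
"wigiham" ends in a consonant. The stems ending in a consonant (zahzimgik → zainhzimgik, gufupim → guinfupim, rovigim → roinvigim) insert -in- after the first vowel.
So wigiham → wiingiham.

wiingiham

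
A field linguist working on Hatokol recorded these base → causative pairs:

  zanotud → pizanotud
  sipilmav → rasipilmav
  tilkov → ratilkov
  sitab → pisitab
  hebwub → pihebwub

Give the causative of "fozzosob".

sipilmav and sitab both have last vowel 'a' yet inflect differently (rasipilmav, pisitab), so the last vowel is not what conditions the rule; the final letter is.
"fozzosob" ends in -b. The stems ending in -b (hebwub → pihebwub, sitab → pisitab) add the prefix pi-.
The other pattern: stems ending in -v add the prefix ra-.
So fozzosob → pifozzosob.

pifozzosob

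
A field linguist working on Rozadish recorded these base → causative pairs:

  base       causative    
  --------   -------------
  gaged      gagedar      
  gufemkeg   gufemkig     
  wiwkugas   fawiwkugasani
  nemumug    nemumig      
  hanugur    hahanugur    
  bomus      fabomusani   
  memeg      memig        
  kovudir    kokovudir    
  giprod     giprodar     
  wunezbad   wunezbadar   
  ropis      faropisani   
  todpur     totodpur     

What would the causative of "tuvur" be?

tutuvur

bomus and nemumug both have last vowel 'u' yet inflect differently (fabomusani, nemumig), so the last vowel is not what conditions the rule; the final letter is.
"tuvur" ends in -r. The stems ending in -r (kovudir → kokovudir, todpur → totodpur, hanugur → hahanugur) repeat the first consonant+vowel as a prefix.
So tuvur → tutuvur.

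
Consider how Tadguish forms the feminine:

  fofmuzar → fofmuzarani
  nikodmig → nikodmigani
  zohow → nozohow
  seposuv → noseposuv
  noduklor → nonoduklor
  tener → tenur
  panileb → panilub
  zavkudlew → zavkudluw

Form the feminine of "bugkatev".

bugkatuv

fofmuzar and noduklor both end in -r yet inflect differently (fofmuzarani, nonoduklor), so the final letter is not what conditions the rule; the last vowel is.
"bugkatev" has last vowel 'e'. The stems whose last vowel is 'e' (tener → tenur, panileb → panilub, zavkudlew → zavkudluw) change the last vowel to 'u'.
So bugkatev → bugkatuv.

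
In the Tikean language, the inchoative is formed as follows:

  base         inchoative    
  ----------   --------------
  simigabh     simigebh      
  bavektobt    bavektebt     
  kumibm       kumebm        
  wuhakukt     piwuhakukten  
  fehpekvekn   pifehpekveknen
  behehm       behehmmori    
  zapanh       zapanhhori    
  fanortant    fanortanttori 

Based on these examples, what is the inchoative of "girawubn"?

bavektobt and wuhakukt both end in -t yet inflect differently (bavektebt, piwuhakukten), so the final letter is not what conditions the rule; the second-to-last letter is.
"girawubn" has second-to-last letter 'b'. The stems whose second-to-last letter is 'b' (simigabh → simigebh, bavektobt → bavektebt, kumibm → kumebm) change the last vowel to 'e'.
So girawubn → girawebn.

girawebn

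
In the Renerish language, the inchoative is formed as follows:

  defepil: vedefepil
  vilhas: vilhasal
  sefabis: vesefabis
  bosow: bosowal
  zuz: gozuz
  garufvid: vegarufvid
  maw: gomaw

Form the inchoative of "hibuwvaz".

maw and bosow both end in -w yet inflect differently (gomaw, bosowal), so the final letter is not what conditions the rule; the number of vowels is.
"hibuwvaz" has 3 vowels. The stems with 3 vowels (sefabis → vesefabis, defepil → vedefepil, garufvid → vegarufvid) add the prefix ve-.
The other patterns: stems with 1 vowel add the prefix go-; stems with 2 vowels add -al.
So hibuwvaz → vehibuwvaz.

vehibuwvaz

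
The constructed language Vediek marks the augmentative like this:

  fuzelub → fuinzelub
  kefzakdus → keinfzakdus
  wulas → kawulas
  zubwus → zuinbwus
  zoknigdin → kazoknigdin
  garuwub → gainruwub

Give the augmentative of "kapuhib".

"kapuhib" has last vowel 'i'. The one such stem in the data (zoknigdin → kazoknigdin) adds the prefix ka-, so the same rule applies.
The other pattern: stems whose last vowel is 'u' insert -in- after the first vowel.
So kapuhib → kakapuhib.

kakapuhib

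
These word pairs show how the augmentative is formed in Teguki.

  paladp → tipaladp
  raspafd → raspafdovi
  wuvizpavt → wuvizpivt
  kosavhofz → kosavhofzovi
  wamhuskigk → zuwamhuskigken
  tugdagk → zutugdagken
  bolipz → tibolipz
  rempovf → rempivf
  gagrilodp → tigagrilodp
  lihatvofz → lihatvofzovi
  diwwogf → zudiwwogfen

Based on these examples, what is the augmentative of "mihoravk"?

"mihoravk" has second-to-last letter 'v'. The stems whose second-to-last letter is 'v' (rempovf → rempivf, wuvizpavt → wuvizpivt) change the last vowel to 'i'.
So mihoravk → mihorivk.

mihorivk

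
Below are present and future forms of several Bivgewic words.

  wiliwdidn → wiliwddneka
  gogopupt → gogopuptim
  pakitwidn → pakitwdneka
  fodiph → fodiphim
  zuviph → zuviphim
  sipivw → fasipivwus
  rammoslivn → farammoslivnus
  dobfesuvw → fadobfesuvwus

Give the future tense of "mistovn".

famistovnus

rammoslivn and pakitwidn both end in -n yet inflect differently (farammoslivnus, pakitwdneka), so the final letter is not what conditions the rule; the second-to-last letter is.
"mistovn" has second-to-last letter 'v'. The stems whose second-to-last letter is 'v' (dobfesuvw → fadobfesuvwus, sipivw → fasipivwus, rammoslivn → farammoslivnus) add fa- … -us around the stem.
So mistovn → famistovnus.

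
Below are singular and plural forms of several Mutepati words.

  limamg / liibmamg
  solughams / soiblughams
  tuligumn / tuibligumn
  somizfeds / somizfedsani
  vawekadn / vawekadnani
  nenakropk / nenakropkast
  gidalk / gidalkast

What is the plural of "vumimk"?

vuibmimk

"vumimk" has second-to-last letter 'm'. The stems whose second-to-last letter is 'm' (limamg → liibmamg, solughams → soiblughams, tuligumn → tuibligumn) insert -ib- after the first vowel.
So vumimk → vuibmimk.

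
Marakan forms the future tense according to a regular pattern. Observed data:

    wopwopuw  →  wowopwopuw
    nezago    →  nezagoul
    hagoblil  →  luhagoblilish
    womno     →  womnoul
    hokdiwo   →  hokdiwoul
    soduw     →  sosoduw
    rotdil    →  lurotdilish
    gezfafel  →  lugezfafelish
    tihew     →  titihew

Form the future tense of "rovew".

rorovew

tihew and gezfafel both have last vowel 'e' yet inflect differently (titihew, lugezfafelish), so the last vowel is not what conditions the rule; the final letter is.
"rovew" ends in -w. The stems ending in -w (soduw → sosoduw, tihew → titihew, wopwopuw → wowopwopuw) repeat the first consonant+vowel as a prefix.
The other patterns: stems ending in -o add -ul; stems ending in -l add lu- … -ish around the stem.
So rovew → rorovew.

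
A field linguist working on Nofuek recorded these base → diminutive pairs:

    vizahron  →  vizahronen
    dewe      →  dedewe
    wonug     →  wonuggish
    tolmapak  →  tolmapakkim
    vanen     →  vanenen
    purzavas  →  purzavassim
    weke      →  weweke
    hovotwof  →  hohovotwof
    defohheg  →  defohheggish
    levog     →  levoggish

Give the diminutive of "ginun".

ginunen

hovotwof and vizahron both have last vowel 'o' yet inflect differently (hohovotwof, vizahronen), so the last vowel is not what conditions the rule; the final letter is.
"ginun" ends in -n. The stems ending in -n (vizahron → vizahronen, vanen → vanenen) add -en.
The other patterns: stems ending in -e or -f repeat the first consonant+vowel as a prefix; stems ending in -g double the final consonant and add -ish; stems ending in -k or -s double the final consonant and add -im.
So ginun → ginunen.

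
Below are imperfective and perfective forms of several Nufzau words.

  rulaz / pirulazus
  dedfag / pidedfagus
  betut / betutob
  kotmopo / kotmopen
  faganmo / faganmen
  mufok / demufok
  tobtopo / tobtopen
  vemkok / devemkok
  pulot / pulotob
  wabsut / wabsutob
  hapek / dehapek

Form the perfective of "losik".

pulot and tobtopo both have last vowel 'o' yet inflect differently (pulotob, tobtopen), so the last vowel is not what conditions the rule; the final letter is.
"losik" ends in -k. The stems ending in -k (hapek → dehapek, mufok → demufok, vemkok → devemkok) add the prefix de-.
So losik → delosik.

delosik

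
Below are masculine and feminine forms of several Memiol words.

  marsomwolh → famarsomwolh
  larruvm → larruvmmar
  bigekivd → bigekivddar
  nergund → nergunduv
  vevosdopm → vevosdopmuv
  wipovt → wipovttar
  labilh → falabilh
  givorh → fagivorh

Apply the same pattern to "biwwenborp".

vevosdopm and larruvm both end in -m yet inflect differently (vevosdopmuv, larruvmmar), so the final letter is not what conditions the rule; the second-to-last letter is.
"biwwenborp" has second-to-last letter 'r'. The one such stem in the data (givorh → fagivorh) adds the prefix fa-, so the same rule applies.
The other patterns: stems whose second-to-last letter is 'n' or 'p' add -uv; stems whose second-to-last letter is 'v' double the final consonant and add -ar.
So biwwenborp → fabiwwenborp.

fabiwwenborp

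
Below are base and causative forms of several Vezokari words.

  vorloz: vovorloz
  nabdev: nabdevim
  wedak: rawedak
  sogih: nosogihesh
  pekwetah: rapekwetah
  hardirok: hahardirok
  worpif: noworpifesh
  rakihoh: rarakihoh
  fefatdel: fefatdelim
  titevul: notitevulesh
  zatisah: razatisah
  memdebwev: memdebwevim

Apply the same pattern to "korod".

kokorod

"korod" has last vowel 'o'. The stems whose last vowel is 'o' (vorloz → vovorloz, hardirok → hahardirok, rakihoh → rarakihoh) repeat the first consonant+vowel as a prefix.
So korod → kokorod.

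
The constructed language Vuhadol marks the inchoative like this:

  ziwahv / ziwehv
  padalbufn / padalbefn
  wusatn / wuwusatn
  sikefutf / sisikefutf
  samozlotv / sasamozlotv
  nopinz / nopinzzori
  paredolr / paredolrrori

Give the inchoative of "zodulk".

padalbufn and wusatn both end in -n yet inflect differently (padalbefn, wuwusatn), so the final letter is not what conditions the rule; the second-to-last letter is.
"zodulk" has second-to-last letter 'l'. The one such stem in the data (paredolr → paredolrrori) doubles the final consonant and adds -ori (as does nopinz), so the same rule applies.
So zodulk → zodulkkori.

zodulkkori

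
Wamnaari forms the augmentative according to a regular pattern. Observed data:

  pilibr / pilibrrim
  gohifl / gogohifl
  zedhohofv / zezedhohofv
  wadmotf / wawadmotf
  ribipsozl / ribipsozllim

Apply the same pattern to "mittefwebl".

gohifl and ribipsozl both end in -l yet inflect differently (gogohifl, ribipsozllim), so the final letter is not what conditions the rule; the second-to-last letter is.
"mittefwebl" has second-to-last letter 'b'. The one such stem in the data (pilibr → pilibrrim) doubles the final consonant and adds -im (as does ribipsozl), so the same rule applies.
So mittefwebl → mittefwebllim.

mittefwebllim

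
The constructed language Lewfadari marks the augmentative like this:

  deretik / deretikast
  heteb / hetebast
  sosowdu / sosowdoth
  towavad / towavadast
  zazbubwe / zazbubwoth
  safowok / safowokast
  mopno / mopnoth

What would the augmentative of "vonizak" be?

vonizakast

safowok and mopno both have last vowel 'o' yet inflect differently (safowokast, mopnoth), so the last vowel is not what conditions the rule; whether the stem ends in a vowel or a consonant is.
"vonizak" ends in a consonant. The stems ending in a consonant (deretik → deretikast, heteb → hetebast, towavad → towavadast) add -ast.
So vonizak → vonizakast.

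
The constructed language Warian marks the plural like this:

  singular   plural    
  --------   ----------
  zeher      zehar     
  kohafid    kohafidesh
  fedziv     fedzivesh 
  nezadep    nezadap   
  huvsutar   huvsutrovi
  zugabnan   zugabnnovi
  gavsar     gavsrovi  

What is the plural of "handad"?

"handad" has last vowel 'a'. The stems whose last vowel is 'a' (huvsutar → huvsutrovi, gavsar → gavsrovi, zugabnan → zugabnnovi) delete the last vowel and add -ovi.
So handad → handdovi.

handdovi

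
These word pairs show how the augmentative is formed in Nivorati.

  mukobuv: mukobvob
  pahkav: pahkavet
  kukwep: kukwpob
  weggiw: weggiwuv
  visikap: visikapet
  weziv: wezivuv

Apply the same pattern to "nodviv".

"nodviv" has last vowel 'i'. The stems whose last vowel is 'i' (weggiw → weggiwuv, weziv → wezivuv) add -uv.
So nodviv → nodvivuv.

nodvivuv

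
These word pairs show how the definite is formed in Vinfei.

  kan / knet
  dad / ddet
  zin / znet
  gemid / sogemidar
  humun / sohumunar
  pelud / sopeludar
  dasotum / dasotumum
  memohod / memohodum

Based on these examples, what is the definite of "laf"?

dad and gemid both end in -d yet inflect differently (ddet, sogemidar), so the final letter is not what conditions the rule; the number of vowels is.
"laf" has 1 vowel. The stems with 1 vowel (kan → knet, dad → ddet, zin → znet) delete the last vowel and add -et.
The other patterns: stems with 2 vowels add so- … -ar around the stem; stems with 3 vowels add -um.
So laf → lfet.

lfet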